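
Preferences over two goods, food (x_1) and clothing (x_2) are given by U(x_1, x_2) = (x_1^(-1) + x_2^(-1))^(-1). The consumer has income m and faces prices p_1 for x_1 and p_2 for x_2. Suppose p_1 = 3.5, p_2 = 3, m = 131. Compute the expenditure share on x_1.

MU_x_1 ∝ x_1^(-2), MU_x_2 ∝ x_2^(-2), so MRS = (x_2/x_1)^(2) = p_1/p_2.
Hence x_2/x_1 = (p_1/p_2)^(1/(2)), i.e. raised to the 0.5 power.
Substitute x_2 = (x_2/x_1)·x_1 into the budget: x_1* = m/(p_1 + p_2·(x_2/x_1)).
Numerically x_2/x_1 = 1.080123, so x_1* = 131/(3.5 + 3·1.080123) = 19.4351 and x_2* = 1.080123·19.4351 = 20.9923.
Expenditure on x_1: 3.5·19.4351 = 68.023; share = 0.5193.

share on x_1 = 0.5193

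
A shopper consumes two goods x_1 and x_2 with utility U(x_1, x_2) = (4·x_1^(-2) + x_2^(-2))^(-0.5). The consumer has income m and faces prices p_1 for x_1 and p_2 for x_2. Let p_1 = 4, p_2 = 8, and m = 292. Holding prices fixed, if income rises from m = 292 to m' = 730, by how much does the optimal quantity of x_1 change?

MRS = MU_x_1/MU_x_2 = 4·(x_2/x_1)^(3). Set equal to p_1/p_2.
Solve for the ratio: x_2/x_1 = [(1/4)·p_1/p_2]^(1/3).
Substitute x_2 = (x_2/x_1)·x_1 into the budget: x_1* = m/(p_1 + p_2·(x_2/x_1)).
Numerically x_2/x_1 = 0.5, so x_1* = 292/(4 + 8·0.5) = 36.5.
At m' = 730: x_1* = 91.25. Change: 91.25 − 36.5 = 54.75.

Δx_1* = 54.75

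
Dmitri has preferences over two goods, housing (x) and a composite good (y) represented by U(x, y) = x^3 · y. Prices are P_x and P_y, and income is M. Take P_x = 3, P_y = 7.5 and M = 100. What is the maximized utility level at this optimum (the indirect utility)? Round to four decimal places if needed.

V = 52083.3333

Demand: x*(P_x,P_y,M) = 0.75·M/P_x and y* = 0.25·M/P_y.
At P_x=3, P_y=7.5, M=100: x* = 0.75·100/3 = 25, y* = 3.3333.
Utility at the optimum: U(25, 3.3333) = 52083.3333.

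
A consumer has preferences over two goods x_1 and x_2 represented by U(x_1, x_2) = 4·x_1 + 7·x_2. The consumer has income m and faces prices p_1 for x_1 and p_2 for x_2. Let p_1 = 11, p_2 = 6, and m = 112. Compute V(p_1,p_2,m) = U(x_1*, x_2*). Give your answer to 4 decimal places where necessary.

V = 130.6667

Perfect substitutes: compare marginal utility per dollar. 4/p_1 vs 7/p_2 → 0.3636 vs 1.1667.
x_2 gives more utility per dollar, so spend all income on x_2: x_2* = m/p_2, x_1* = 0.
Numerically: x_1* = 0, x_2* = 18.6667.
Utility at the optimum: U(0, 18.6667) = 130.6667.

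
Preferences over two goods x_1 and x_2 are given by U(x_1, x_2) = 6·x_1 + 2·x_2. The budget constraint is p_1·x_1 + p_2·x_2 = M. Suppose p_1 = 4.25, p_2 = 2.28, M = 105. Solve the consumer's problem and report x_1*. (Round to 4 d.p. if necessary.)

x_1* = 24.7059

Linear utility — the consumer picks whichever good has higher MU/price: 6/4.25 = 1.4118 vs 2/2.28 = 0.8772.
x_1 gives more utility per dollar, so spend all income on x_1: x_1* = M/p_1, x_2* = 0.
Numerically: x_1* = 24.7059, x_2* = 0.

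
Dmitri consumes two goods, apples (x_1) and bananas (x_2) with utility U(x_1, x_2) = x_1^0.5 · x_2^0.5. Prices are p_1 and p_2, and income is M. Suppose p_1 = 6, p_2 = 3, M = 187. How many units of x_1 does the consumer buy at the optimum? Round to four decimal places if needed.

x_1* = 15.5833

Tangency: MRS = x_2/x_1 = p_1/p_2.
Rearranging, p_2·x_2 = p_1·x_1. Substituting into the budget gives p_1·x_1·(1 + 1) = M.
Demand: x_1*(p_1,p_2,M) = 0.5·M/p_1 and x_2* = 0.5·M/p_2.
At p_1=6, p_2=3, M=187: x_1* = 0.5·187/6 = 15.5833.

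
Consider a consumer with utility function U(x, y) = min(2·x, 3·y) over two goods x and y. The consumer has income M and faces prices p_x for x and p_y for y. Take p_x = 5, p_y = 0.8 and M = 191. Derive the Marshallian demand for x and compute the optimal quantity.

x* = 34.5181

With perfect complements, no substitution: consume in ratio x:y = 3:2.
Budget: p_x·x + p_y·(2/3)·x = M, so (3·p_x + 2·p_y)·x = 3·M.
Demand: x*(p_x,p_y,M) = 3·M/(3·p_x + 2·p_y), y* = 2·M/(3·p_x + 2·p_y).
Here 3·5 + 2·0.8 = 16.6, giving x* = 34.5181.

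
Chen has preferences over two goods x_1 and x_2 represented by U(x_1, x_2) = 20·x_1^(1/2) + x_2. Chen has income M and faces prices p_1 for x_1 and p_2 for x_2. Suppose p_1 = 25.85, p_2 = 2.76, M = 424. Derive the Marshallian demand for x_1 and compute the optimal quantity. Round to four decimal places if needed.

Set MRS = p_1/p_2: 10·x_1^(−1/2) = p_1/p_2.
Solve: √x_1 = 10·p_2/p_1, so x_1*(p_1,p_2) = (10·p_2/p_1)², and x_2* = (M − p_1·x_1*)/p_2.
Plugging in: x_1* = (10·2.76/25.85)² = 1.14.

x_1* = 1.14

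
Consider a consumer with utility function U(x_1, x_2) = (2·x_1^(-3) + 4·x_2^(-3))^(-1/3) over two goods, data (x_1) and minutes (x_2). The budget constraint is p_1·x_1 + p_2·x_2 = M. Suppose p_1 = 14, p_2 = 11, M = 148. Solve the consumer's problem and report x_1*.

x_1* = 5.3058

Numerically x_2/x_1 = 1.26311, so x_1* = 148/(14 + 11·1.26311) = 5.3058.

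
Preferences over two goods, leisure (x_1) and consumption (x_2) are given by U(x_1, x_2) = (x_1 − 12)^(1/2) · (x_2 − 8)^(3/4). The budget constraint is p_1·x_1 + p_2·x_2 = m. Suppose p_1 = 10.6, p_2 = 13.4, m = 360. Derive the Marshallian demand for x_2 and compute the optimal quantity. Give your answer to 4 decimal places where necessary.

Let x_1' = x_1−12, x_2' = x_2−8. MRS = (2/3)·x_2'/x_1' = p_1/p_2.
After buying the subsistence bundle (12, 8), a share 0.4 of the remaining income goes to x_1: x_1* = 12 + 0.4·(m − 12p_1 − 8p_2)/p_1.
Discretionary income = 360 − 12·10.6 − 8·13.4 = 125.6; x_2* = 8 + 0.6·125.6/13.4 = 13.6239.

x_2* = 13.6239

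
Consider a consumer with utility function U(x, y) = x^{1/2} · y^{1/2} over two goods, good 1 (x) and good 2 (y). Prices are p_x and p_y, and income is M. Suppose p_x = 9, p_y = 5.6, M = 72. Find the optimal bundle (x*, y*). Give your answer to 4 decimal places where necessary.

x* = 4, y* = 6.4286

Tangency: MRS = y/x = p_x/p_y.
Rearranging, p_y·y = p_x·x. Substituting into the budget gives p_x·x·(1 + 1) = M.
Demand: x*(p_x,p_y,M) = 0.5·M/p_x and y* = 0.5·M/p_y.
At p_x=9, p_y=5.6, M=72: x* = 0.5·72/9 = 4, y* = 6.4286.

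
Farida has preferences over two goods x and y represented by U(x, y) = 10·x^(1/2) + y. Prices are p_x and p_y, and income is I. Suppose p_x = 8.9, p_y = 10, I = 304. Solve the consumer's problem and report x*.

x* = 31.5617

Set MRS = p_x/p_y: 5·x^(−1/2) = p_x/p_y.
Solve: √x = 5·p_y/p_x, so x*(p_x,p_y) = (5·p_y/p_x)², and y* = (I − p_x·x*)/p_y.
Plugging in: x* = (5·10/8.9)² = 31.5617.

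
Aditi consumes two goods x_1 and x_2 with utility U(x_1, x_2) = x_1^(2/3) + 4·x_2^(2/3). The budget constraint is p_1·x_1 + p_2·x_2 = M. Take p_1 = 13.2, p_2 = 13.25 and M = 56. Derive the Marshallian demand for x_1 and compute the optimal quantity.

MU_x_1 ∝ x_1^(-1/3), MU_x_2 ∝ 4·x_2^(-1/3), so MRS = (1/4)·(x_2/x_1)^(1/3) = p_1/p_2.
Hence x_2/x_1 = (4·p_1/p_2)^(1/(1/3)), i.e. raised to the 3 power.
With the ratio pinned down, the budget gives x_1* = M/(p_1 + p_2·(x_2/x_1)) and x_2* = (x_2/x_1)·x_1*.
Numerically x_2/x_1 = 63.278202, so x_1* = 56/(13.2 + 13.25·63.278202) = 0.0658.

x_1* = 0.0658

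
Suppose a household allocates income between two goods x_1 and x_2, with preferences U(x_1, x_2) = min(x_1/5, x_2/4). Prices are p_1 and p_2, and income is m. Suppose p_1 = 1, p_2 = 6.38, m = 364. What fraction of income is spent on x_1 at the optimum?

share on x_1 = 0.1638

Leontief preferences: the optimum is at the kink where x_1/5 = x_2/4, i.e. x_2 = (4/5)·x_1.
Budget: p_1·x_1 + p_2·(4/5)·x_1 = m, so (5·p_1 + 4·p_2)·x_1 = 5·m.
Demand: x_1*(p_1,p_2,m) = 5·m/(5·p_1 + 4·p_2), x_2* = 4·m/(5·p_1 + 4·p_2).
Here 5·1 + 4·6.38 = 30.52, giving x_1* = 59.633 and x_2* = 47.7064.
Expenditure on x_1: 1·59.633 = 59.633; share = 0.1638.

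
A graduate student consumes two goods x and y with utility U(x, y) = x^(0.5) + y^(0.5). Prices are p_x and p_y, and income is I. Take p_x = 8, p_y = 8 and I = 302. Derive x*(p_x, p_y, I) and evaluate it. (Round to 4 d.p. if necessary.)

MRS = MU_x/MU_y = (y/x)^(0.5). Set equal to p_x/p_y.
Hence y/x = (p_x/p_y)^(1/(0.5)), i.e. raised to the 2 power.
Substitute y = (y/x)·x into the budget: x* = I/(p_x + p_y·(y/x)).
Numerically y/x = 1, so x* = 302/(8 + 8·1) = 18.875.

x* = 18.875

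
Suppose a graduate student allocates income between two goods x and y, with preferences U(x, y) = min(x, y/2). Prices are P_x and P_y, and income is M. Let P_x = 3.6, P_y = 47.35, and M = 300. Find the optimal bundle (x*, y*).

x* = 3.0519, y* = 6.1038

Demand: x*(P_x,P_y,M) = M/(P_x + 2·P_y), y* = 2·M/(P_x + 2·P_y).
Here 3.6 + 2·47.35 = 98.3, giving x* = 3.0519 and y* = 6.1038.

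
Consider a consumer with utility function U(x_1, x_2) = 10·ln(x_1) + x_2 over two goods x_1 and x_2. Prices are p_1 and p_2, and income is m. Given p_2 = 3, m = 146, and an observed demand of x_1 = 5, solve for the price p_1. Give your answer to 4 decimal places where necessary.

Set MRS = p_1/p_2: (10/x_1)/1 = p_1/p_2.
So x_1*(p_1,p_2) = 10·p_2/p_1, independent of income; and x_2* = (m − 10·p_2)/p_2.
Set x_1* = 5 in the demand function and solve for p_1: p_1 = 6.

p_1 = 6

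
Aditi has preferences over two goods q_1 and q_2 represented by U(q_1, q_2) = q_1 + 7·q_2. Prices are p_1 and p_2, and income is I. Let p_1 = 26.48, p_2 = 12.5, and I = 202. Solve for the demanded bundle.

Linear utility — the consumer picks whichever good has higher MU/price: 1/26.48 = 0.0378 vs 7/12.5 = 0.56.
q_2 gives more utility per dollar, so spend all income on q_2: q_2* = I/p_2, q_1* = 0.
Numerically: q_1* = 0, q_2* = 16.16.

q_1* = 0, q_2* = 16.16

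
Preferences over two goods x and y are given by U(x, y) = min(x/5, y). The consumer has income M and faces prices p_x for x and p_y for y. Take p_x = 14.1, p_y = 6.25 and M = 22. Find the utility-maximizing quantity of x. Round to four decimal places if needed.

With perfect complements, no substitution: consume in ratio x:y = 5:1.
Budget: p_x·x + p_y·(1/5)·x = M, so (5·p_x + p_y)·x = 5·M.
Demand: x*(p_x,p_y,M) = 5·M/(5·p_x + p_y), y* = M/(5·p_x + p_y).
Here 5·14.1 + 6.25 = 76.75, giving x* = 1.4332.

x* = 1.4332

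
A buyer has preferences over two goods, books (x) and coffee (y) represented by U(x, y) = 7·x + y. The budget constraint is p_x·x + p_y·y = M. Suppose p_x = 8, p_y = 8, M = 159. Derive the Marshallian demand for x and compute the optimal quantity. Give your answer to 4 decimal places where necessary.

x* = 19.875

Numerically: x* = 19.875, y* = 0.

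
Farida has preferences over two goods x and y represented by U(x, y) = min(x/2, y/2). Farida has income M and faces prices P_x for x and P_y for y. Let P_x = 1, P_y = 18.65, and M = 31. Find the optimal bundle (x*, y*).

With perfect complements, no substitution: consume in ratio x:y = 2:2.
Budget: P_x·x + P_y·x = M, so (2·P_x + 2·P_y)·x = 2·M.
Demand: x*(P_x,P_y,M) = 2·M/(2·P_x + 2·P_y), y* = 2·M/(2·P_x + 2·P_y).
Here 2·1 + 2·18.65 = 39.3, giving x* = 1.5776 and y* = 1.5776.

x* = 1.5776, y* = 1.5776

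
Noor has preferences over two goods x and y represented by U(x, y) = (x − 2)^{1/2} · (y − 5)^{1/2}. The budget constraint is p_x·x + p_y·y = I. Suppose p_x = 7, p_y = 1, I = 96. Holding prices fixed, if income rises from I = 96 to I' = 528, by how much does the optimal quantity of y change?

Δy* = 216

This is Cobb-Douglas in (x−2, y−5): tangency gives 0.5·p_y·(y−5) = 0.5·p_x·(x−2).
Substituting into the budget: x* = 2 + 0.5·(I − 2·p_x − 5·p_y)/p_x, and y* = 5 + 0.5·(…)/p_y.
Discretionary income = 96 − 2·7 − 5·1 = 77; y* = 5 + 0.5·77/1 = 43.5.
At I' = 528: y* = 259.5. Change: 259.5 − 43.5 = 216.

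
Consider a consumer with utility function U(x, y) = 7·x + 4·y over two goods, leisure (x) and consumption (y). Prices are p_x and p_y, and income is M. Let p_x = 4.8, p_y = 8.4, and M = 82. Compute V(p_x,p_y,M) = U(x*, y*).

V = 119.5833

Perfect substitutes: compare marginal utility per dollar. 7/p_x vs 4/p_y → 1.4583 vs 0.4762.
x gives more utility per dollar, so spend all income on x: x* = M/p_x, y* = 0.
Numerically: x* = 17.0833, y* = 0.
Utility at the optimum: U(17.0833, 0) = 119.5833.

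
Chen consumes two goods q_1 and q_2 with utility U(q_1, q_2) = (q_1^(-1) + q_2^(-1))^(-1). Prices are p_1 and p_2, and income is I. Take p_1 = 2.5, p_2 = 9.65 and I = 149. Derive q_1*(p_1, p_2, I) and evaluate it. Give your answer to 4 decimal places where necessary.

MU_q_1 ∝ q_1^(-2), MU_q_2 ∝ q_2^(-2), so MRS = (q_2/q_1)^(2) = p_1/p_2.
Hence q_2/q_1 = (p_1/p_2)^(1/(2)), i.e. raised to the 0.5 power.
With the ratio pinned down, the budget gives q_1* = I/(p_1 + p_2·(q_2/q_1)) and q_2* = (q_2/q_1)·q_1*.
Numerically q_2/q_1 = 0.508987, so q_1* = 149/(2.5 + 9.65·0.508987) = 20.1033.

q_1* = 20.1033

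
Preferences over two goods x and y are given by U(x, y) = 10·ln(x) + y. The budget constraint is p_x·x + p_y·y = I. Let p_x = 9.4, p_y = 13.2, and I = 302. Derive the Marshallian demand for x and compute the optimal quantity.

MU_x = 10/x, MU_y = 1. Tangency: 10/x = p_x/p_y.
So x*(p_x,p_y) = 10·p_y/p_x, independent of income; and y* = (I − 10·p_y)/p_y.
At the given prices: x* = 10·13.2/9.4 = 14.0426.

x* = 14.0426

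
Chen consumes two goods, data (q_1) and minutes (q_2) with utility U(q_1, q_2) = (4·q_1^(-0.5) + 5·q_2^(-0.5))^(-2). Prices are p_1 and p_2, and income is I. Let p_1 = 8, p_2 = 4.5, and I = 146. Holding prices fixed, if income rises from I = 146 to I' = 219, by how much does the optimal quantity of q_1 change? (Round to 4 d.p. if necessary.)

Δq_1* = 4.6606

MRS = MU_q_1/MU_q_2 = (4/5)·(q_2/q_1)^(1.5). Set equal to p_1/p_2.
Hence q_2/q_1 = ((5/4)·p_1/p_2)^(1/(1.5)), i.e. raised to the 2/3 power.
With the ratio pinned down, the budget gives q_1* = I/(p_1 + p_2·(q_2/q_1)) and q_2* = (q_2/q_1)·q_1*.
Numerically q_2/q_1 = 1.70291, so q_1* = 146/(8 + 4.5·1.70291) = 9.3213.
At I' = 219: q_1* = 13.9819. Change: 13.9819 − 9.3213 = 4.6606.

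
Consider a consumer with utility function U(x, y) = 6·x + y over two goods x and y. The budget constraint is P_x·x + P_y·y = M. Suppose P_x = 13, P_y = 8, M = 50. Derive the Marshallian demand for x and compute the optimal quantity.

x* = 3.8462

x gives more utility per dollar, so spend all income on x: x* = M/P_x, y* = 0.
Numerically: x* = 3.8462, y* = 0.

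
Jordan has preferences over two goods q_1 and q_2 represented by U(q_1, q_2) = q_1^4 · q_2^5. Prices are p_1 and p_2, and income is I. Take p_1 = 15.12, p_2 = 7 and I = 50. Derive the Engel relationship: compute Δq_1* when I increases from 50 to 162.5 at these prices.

Tangency: MRS = (4/5)·q_2/q_1 = p_1/p_2.
So 4·p_2·q_2 = 5·p_1·q_1; combined with the budget, a share 4/9 of income goes to q_1.
Demand: q_1*(p_1,p_2,I) = 4/9·I/p_1 and q_2* = 5/9·I/p_2.
At p_1=15.12, p_2=7, I=50: q_1* = 4/9·50/15.12 = 1.4697.
At I' = 162.5: q_1* = 4.7766. Change: 4.7766 − 1.4697 = 3.3069.

Δq_1* = 3.3069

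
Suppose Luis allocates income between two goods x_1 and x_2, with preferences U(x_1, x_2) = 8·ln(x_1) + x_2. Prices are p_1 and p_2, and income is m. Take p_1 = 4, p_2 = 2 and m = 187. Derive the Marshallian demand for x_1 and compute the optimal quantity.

x_1* = 4

At the given prices: x_1* = 8·2/4 = 4.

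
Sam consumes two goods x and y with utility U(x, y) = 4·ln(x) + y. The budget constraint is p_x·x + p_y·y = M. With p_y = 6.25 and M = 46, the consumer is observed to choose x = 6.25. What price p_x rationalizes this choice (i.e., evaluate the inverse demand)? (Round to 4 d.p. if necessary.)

p_x = 4

Set MRS = p_x/p_y: (4/x)/1 = p_x/p_y.
So x*(p_x,p_y) = 4·p_y/p_x, independent of income; and y* = (M − 4·p_y)/p_y.
Set x* = 6.25 in the demand function and solve for p_x: p_x = 4.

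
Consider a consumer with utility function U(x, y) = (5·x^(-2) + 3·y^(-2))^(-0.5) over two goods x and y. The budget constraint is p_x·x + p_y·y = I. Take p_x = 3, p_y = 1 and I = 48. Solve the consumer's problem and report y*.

With the ratio pinned down, the budget gives x* = I/(p_x + p_y·(y/x)) and y* = (y/x)·x*.
Numerically y/x = 1.21644, so x* = 48/(3 + 1·1.21644) = 11.384 and y* = 1.21644·11.384 = 13.848.

y* = 13.848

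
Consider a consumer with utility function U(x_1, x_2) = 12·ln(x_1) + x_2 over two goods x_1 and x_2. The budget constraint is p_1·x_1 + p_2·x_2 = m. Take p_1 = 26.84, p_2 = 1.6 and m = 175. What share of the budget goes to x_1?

So x_1*(p_1,p_2) = 12·p_2/p_1, independent of income; and x_2* = (m − 12·p_2)/p_2.
At the given prices: x_1* = 12·1.6/26.84 = 0.7154, and x_2* = 97.375.
Expenditure on x_1: 26.84·0.7154 = 19.2; share = 0.1097.

share on x_1 = 0.1097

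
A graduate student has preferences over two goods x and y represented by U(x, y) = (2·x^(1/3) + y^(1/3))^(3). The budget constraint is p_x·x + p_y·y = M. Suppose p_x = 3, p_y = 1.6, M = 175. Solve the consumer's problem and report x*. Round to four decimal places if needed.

x* = 39.3049

MU_x ∝ 2·x^(-2/3), MU_y ∝ y^(-2/3), so MRS = 2·(y/x)^(2/3) = p_x/p_y.
Hence y/x = ((1/2)·p_x/p_y)^(1/(2/3)), i.e. raised to the 1.5 power.
Substitute y = (y/x)·x into the budget: x* = M/(p_x + p_y·(y/x)).
Numerically y/x = 0.90773, so x* = 175/(3 + 1.6·0.90773) = 39.3049.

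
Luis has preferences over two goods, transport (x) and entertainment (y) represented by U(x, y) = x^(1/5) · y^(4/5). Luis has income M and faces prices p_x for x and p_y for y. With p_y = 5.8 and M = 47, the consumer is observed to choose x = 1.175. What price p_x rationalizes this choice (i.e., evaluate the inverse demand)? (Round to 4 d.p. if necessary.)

p_x = 8

Tangency: MRS = (1/4)·y/x = p_x/p_y.
So 0.2·p_y·y = 0.8·p_x·x; combined with the budget, a share 0.2 of income goes to x.
Demand: x*(p_x,p_y,M) = 0.2·M/p_x and y* = 0.8·M/p_y.
Set x* = 1.175 in the demand function and solve for p_x: p_x = 8.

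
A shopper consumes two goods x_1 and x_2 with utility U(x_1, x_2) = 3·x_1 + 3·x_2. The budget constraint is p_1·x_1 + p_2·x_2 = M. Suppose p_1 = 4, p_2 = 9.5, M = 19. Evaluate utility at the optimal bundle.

V = 14.25

Linear utility — the consumer picks whichever good has higher MU/price: 3/4 = 0.75 vs 3/9.5 = 0.3158.
x_1 gives more utility per dollar, so spend all income on x_1: x_1* = M/p_1, x_2* = 0.
Numerically: x_1* = 4.75, x_2* = 0.
Utility at the optimum: U(4.75, 0) = 14.25.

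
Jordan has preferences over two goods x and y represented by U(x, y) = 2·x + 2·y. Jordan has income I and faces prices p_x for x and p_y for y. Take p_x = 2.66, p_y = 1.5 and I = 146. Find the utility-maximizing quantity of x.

Linear utility — the consumer picks whichever good has higher MU/price: 2/2.66 = 0.7519 vs 2/1.5 = 1.3333.
y gives more utility per dollar, so spend all income on y: y* = I/p_y, x* = 0.
Numerically: x* = 0, y* = 97.3333.

x* = 0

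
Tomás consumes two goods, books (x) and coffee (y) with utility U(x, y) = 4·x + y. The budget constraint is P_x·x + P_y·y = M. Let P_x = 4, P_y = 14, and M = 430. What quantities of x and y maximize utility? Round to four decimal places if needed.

x* = 107.5, y* = 0

Perfect substitutes: compare marginal utility per dollar. 4/P_x vs 1/P_y → 1 vs 0.0714.
x gives more utility per dollar, so spend all income on x: x* = M/P_x, y* = 0.
Numerically: x* = 107.5, y* = 0.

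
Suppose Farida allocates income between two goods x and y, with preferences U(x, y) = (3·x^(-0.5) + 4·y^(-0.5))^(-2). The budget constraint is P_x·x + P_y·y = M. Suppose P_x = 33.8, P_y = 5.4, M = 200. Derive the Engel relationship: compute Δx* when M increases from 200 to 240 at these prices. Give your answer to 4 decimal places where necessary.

From the CES first-order condition, (3/4)·(y/x)^(1.5) = P_x/P_y.
Solve for the ratio: y/x = [(4/3)·P_x/P_y]^(2/3).
Substitute y = (y/x)·x into the budget: x* = M/(P_x + P_y·(y/x)).
Numerically y/x = 4.114412, so x* = 200/(33.8 + 5.4·4.114412) = 3.5703.
At M' = 240: x* = 4.2844. Change: 4.2844 − 3.5703 = 0.7141.

Δx* = 0.7141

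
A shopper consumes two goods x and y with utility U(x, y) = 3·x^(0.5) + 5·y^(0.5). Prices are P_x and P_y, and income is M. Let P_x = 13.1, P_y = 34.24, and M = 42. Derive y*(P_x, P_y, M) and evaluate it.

y* = 0.632

MRS = MU_x/MU_y = (3/5)·(y/x)^(0.5). Set equal to P_x/P_y.
Solve for the ratio: y/x = [(5/3)·P_x/P_y]^(2).
Substitute y = (y/x)·x into the budget: x* = M/(P_x + P_y·(y/x)).
Numerically y/x = 0.406605, so x* = 42/(13.1 + 34.24·0.406605) = 1.5543 and y* = 0.406605·1.5543 = 0.632.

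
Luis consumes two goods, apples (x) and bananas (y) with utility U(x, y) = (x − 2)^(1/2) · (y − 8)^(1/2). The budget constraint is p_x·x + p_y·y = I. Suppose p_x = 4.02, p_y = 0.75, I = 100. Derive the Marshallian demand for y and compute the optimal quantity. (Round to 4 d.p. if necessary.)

MRS = (y−8)/(x−2). Tangency with p_x/p_y gives y−8 = (p_x/p_y)·(x−2).
Substituting into the budget: x* = 2 + 0.5·(I − 2·p_x − 8·p_y)/p_x, and y* = 8 + 0.5·(…)/p_y.
Discretionary income = 100 − 2·4.02 − 8·0.75 = 85.96; y* = 8 + 0.5·85.96/0.75 = 65.3067.

y* = 65.3067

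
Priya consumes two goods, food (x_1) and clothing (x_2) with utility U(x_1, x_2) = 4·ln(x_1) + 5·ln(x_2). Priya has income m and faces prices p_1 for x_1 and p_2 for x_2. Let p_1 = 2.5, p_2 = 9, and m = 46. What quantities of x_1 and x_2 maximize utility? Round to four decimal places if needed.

The MRS is (4/5)·x_2/x_1. Set MRS = p_1/p_2.
Rearranging, p_2·x_2 = (5/4)·p_1·x_1. Substituting into the budget gives p_1·x_1·(1 + (5/4)) = m.
Demand: x_1*(p_1,p_2,m) = 4/9·m/p_1 and x_2* = 5/9·m/p_2.
At p_1=2.5, p_2=9, m=46: x_1* = 4/9·46/2.5 = 8.1778, x_2* = 2.8395.

x_1* = 8.1778, x_2* = 2.8395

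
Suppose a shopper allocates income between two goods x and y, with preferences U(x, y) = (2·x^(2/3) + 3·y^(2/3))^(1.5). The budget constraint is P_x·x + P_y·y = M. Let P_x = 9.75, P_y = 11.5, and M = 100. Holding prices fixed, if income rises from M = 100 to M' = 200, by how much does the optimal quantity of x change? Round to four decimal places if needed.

MU_x ∝ 2·x^(-1/3), MU_y ∝ 3·y^(-1/3), so MRS = (2/3)·(y/x)^(1/3) = P_x/P_y.
Solve for the ratio: y/x = [(3/2)·P_x/P_y]^(3).
Substitute y = (y/x)·x into the budget: x* = M/(P_x + P_y·(y/x)).
Numerically y/x = 2.05681, so x* = 100/(9.75 + 11.5·2.05681) = 2.9937.
At M' = 200: x* = 5.9874. Change: 5.9874 − 2.9937 = 2.9937.

Δx* = 2.9937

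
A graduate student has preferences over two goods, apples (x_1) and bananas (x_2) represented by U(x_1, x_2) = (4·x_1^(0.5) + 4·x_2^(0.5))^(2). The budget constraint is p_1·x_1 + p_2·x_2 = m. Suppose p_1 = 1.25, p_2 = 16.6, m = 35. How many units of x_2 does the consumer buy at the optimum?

x_2* = 0.1476

MRS = MU_x_1/MU_x_2 = (x_2/x_1)^(0.5). Set equal to p_1/p_2.
Solve for the ratio: x_2/x_1 = [p_1/p_2]^(2).
With the ratio pinned down, the budget gives x_1* = m/(p_1 + p_2·(x_2/x_1)) and x_2* = (x_2/x_1)·x_1*.
Numerically x_2/x_1 = 0.00567, so x_1* = 35/(1.25 + 16.6·0.00567) = 26.0392 and x_2* = 0.00567·26.0392 = 0.1476.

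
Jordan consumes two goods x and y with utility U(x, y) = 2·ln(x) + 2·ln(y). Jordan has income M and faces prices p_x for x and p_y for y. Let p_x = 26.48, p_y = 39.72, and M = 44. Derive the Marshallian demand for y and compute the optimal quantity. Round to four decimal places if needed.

y* = 0.5539

At p_x=26.48, p_y=39.72, M=44: y* = 0.5·44/39.72 = 0.5539.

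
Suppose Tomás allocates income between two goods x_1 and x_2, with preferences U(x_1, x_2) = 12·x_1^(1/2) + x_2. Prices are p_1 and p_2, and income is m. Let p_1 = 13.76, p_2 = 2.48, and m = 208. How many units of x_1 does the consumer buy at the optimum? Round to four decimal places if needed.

x_1* = 1.1694

Set MRS = p_1/p_2: 6·x_1^(−1/2) = p_1/p_2.
Thus x_1* = (6·p_2/p_1)² — independent of m — with the rest of income spent on x_2.
Plugging in: x_1* = (6·2.48/13.76)² = 1.1694.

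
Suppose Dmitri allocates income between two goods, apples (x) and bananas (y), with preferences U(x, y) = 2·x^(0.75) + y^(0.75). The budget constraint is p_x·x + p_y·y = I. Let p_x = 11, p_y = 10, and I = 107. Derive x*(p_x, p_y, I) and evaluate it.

x* = 8.9802

From the CES first-order condition, 2·(y/x)^(0.25) = p_x/p_y.
Solve for the ratio: y/x = [(1/2)·p_x/p_y]^(4).
Substitute y = (y/x)·x into the budget: x* = I/(p_x + p_y·(y/x)).
Numerically y/x = 0.091506, so x* = 107/(11 + 10·0.091506) = 8.9802.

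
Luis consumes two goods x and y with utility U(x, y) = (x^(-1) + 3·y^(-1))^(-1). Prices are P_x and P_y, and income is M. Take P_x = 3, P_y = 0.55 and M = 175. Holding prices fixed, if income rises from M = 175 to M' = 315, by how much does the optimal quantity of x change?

Δx* = 26.795

MRS = MU_x/MU_y = (1/3)·(y/x)^(2). Set equal to P_x/P_y.
Hence y/x = (3·P_x/P_y)^(1/(2)), i.e. raised to the 0.5 power.
With the ratio pinned down, the budget gives x* = M/(P_x + P_y·(y/x)) and y* = (y/x)·x*.
Numerically y/x = 4.045199, so x* = 175/(3 + 0.55·4.045199) = 33.4937.
At M' = 315: x* = 60.2887. Change: 60.2887 − 33.4937 = 26.795.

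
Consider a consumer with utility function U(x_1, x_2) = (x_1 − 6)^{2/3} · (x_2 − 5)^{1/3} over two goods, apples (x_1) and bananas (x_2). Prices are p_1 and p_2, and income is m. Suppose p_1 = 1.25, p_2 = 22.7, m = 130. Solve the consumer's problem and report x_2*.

x_2* = 5.1322

Let x_1' = x_1−6, x_2' = x_2−5. MRS = 2·x_2'/x_1' = p_1/p_2.
After buying the subsistence bundle (6, 5), a share 2/3 of the remaining income goes to x_1: x_1* = 6 + 2/3·(m − 6p_1 − 5p_2)/p_1.
Discretionary income = 130 − 6·1.25 − 5·22.7 = 9; x_2* = 5 + 1/3·9/22.7 = 5.1322.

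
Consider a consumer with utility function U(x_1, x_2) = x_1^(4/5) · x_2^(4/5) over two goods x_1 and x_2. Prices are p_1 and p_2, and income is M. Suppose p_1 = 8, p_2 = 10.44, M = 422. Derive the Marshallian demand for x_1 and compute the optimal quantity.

Tangency: MRS = x_2/x_1 = p_1/p_2.
Rearranging, p_2·x_2 = p_1·x_1. Substituting into the budget gives p_1·x_1·(1 + 1) = M.
Demand: x_1*(p_1,p_2,M) = 0.5·M/p_1 and x_2* = 0.5·M/p_2.
At p_1=8, p_2=10.44, M=422: x_1* = 0.5·422/8 = 26.375.

x_1* = 26.375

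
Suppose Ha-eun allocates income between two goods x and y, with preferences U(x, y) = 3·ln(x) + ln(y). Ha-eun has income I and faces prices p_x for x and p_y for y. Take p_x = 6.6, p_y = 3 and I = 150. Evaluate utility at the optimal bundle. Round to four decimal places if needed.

The MRS is 3·y/x. Set MRS = p_x/p_y.
So 3·p_y·y = p_x·x; combined with the budget, a share 0.75 of income goes to x.
Demand: x*(p_x,p_y,I) = 0.75·I/p_x and y* = 0.25·I/p_y.
At p_x=6.6, p_y=3, I=150: x* = 0.75·150/6.6 = 17.0455, y* = 12.5.
Utility at the optimum: U(17.0455, 12.5) = 11.0334.

V = 11.0334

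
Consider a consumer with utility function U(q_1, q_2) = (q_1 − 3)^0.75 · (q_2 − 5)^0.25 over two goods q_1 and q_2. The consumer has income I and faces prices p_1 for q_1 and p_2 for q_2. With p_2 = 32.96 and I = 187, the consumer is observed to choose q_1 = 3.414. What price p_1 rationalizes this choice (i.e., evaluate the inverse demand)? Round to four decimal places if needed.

This is Cobb-Douglas in (q_1−3, q_2−5): tangency gives 0.75·p_2·(q_2−5) = 0.25·p_1·(q_1−3).
Substituting into the budget: q_1* = 3 + 0.75·(I − 3·p_1 − 5·p_2)/p_1, and q_2* = 5 + 0.25·(…)/p_2.
Set q_1* = 3.414 in the demand function and solve for p_1: p_1 = 6.25.

p_1 = 6.25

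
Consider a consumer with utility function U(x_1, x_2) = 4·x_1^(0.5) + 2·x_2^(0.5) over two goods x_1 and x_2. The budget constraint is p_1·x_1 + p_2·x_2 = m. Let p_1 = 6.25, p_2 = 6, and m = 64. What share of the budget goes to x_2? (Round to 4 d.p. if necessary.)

From the CES first-order condition, 2·(x_2/x_1)^(0.5) = p_1/p_2.
Solve for the ratio: x_2/x_1 = [(1/2)·p_1/p_2]^(2).
With the ratio pinned down, the budget gives x_1* = m/(p_1 + p_2·(x_2/x_1)) and x_2* = (x_2/x_1)·x_1*.
Numerically x_2/x_1 = 0.271267, so x_1* = 64/(6.25 + 6·0.271267) = 8.1243 and x_2* = 0.271267·8.1243 = 2.2039.
Expenditure on x_2: 6·2.2039 = 13.2231; share = 0.2066.

share on x_2 = 0.2066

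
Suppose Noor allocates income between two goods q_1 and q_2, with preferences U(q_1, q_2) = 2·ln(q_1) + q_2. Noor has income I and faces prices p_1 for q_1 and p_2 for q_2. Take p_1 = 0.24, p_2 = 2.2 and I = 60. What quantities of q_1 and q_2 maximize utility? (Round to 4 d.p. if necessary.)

q_1* = 18.3333, q_2* = 25.2727

MU_q_1 = 2/q_1, MU_q_2 = 1. Tangency: 2/q_1 = p_1/p_2.
So q_1*(p_1,p_2) = 2·p_2/p_1, independent of income; and q_2* = (I − 2·p_2)/p_2.
At the given prices: q_1* = 2·2.2/0.24 = 18.3333, and q_2* = 25.2727.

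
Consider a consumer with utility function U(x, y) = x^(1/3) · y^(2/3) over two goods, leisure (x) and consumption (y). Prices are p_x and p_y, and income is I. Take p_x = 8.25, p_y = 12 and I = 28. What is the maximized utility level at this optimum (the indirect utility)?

Tangency: MRS = (1/2)·y/x = p_x/p_y.
Rearranging, p_y·y = 2·p_x·x. Substituting into the budget gives p_x·x·(1 + 2) = I.
Demand: x*(p_x,p_y,I) = 1/3·I/p_x and y* = 2/3·I/p_y.
At p_x=8.25, p_y=12, I=28: x* = 1/3·28/8.25 = 1.1313, y* = 1.5556.
Utility at the optimum: U(1.1313, 1.5556) = 1.3989.

V = 1.3989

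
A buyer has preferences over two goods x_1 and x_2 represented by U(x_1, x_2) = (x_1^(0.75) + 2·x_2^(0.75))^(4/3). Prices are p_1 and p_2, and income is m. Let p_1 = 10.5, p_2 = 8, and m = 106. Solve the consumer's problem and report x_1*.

From the CES first-order condition, (1/2)·(x_2/x_1)^(0.25) = p_1/p_2.
Hence x_2/x_1 = (2·p_1/p_2)^(1/(0.25)), i.e. raised to the 4 power.
With the ratio pinned down, the budget gives x_1* = m/(p_1 + p_2·(x_2/x_1)) and x_2* = (x_2/x_1)·x_1*.
Numerically x_2/x_1 = 47.480713, so x_1* = 106/(10.5 + 8·47.480713) = 0.2716.

x_1* = 0.2716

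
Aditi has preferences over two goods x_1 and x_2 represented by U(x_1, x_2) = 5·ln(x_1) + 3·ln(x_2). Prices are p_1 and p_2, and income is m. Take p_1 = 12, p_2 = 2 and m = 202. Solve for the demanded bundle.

x_1* = 10.5208, x_2* = 37.875

Tangency: MRS = (5/3)·x_2/x_1 = p_1/p_2.
Rearranging, p_2·x_2 = (3/5)·p_1·x_1. Substituting into the budget gives p_1·x_1·(1 + (3/5)) = m.
Demand: x_1*(p_1,p_2,m) = 0.625·m/p_1 and x_2* = 0.375·m/p_2.
At p_1=12, p_2=2, m=202: x_1* = 0.625·202/12 = 10.5208, x_2* = 37.875.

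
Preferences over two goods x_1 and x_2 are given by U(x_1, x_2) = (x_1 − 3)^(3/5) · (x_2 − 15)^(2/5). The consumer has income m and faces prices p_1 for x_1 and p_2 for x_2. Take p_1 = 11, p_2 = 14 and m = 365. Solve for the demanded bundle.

x_1* = 9.6545, x_2* = 18.4857

Let x_1' = x_1−3, x_2' = x_2−15. MRS = (3/2)·x_2'/x_1' = p_1/p_2.
Substituting into the budget: x_1* = 3 + 0.6·(m − 3·p_1 − 15·p_2)/p_1, and x_2* = 15 + 0.4·(…)/p_2.
Discretionary income = 365 − 3·11 − 15·14 = 122; x_1* = 3 + 0.6·122/11 = 9.6545; x_2* = 15 + 0.4·122/14 = 18.4857.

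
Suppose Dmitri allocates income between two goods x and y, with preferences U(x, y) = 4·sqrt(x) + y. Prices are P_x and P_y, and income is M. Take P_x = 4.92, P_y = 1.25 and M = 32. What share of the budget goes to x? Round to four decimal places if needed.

Set MRS = P_x/P_y: 2·x^(−1/2) = P_x/P_y.
Solve: √x = 2·P_y/P_x, so x*(P_x,P_y) = (2·P_y/P_x)², and y* = (M − P_x·x*)/P_y.
Plugging in: x* = (2·1.25/4.92)² = 0.2582, y* = 24.5837.
Expenditure on x: 4.92·0.2582 = 1.2703; share = 0.0397.

share on x = 0.0397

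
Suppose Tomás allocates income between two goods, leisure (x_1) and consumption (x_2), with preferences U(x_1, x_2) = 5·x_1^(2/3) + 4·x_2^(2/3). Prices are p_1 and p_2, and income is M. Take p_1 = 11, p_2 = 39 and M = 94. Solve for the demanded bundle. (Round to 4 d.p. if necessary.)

MU_x_1 ∝ 5·x_1^(-1/3), MU_x_2 ∝ 4·x_2^(-1/3), so MRS = (5/4)·(x_2/x_1)^(1/3) = p_1/p_2.
Hence x_2/x_1 = ((4/5)·p_1/p_2)^(1/(1/3)), i.e. raised to the 3 power.
With the ratio pinned down, the budget gives x_1* = M/(p_1 + p_2·(x_2/x_1)) and x_2* = (x_2/x_1)·x_1*.
Numerically x_2/x_1 = 0.011488, so x_1* = 94/(11 + 39·0.011488) = 8.211 and x_2* = 0.011488·8.211 = 0.0943.

x_1* = 8.211, x_2* = 0.0943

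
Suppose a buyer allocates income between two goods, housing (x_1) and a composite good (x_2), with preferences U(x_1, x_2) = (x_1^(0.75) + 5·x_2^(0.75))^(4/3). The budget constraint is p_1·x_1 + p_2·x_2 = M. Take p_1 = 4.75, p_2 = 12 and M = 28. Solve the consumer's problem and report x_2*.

x_2* = 2.2747

MRS = MU_x_1/MU_x_2 = (1/5)·(x_2/x_1)^(0.25). Set equal to p_1/p_2.
Hence x_2/x_1 = (5·p_1/p_2)^(1/(0.25)), i.e. raised to the 4 power.
Substitute x_2 = (x_2/x_1)·x_1 into the budget: x_1* = M/(p_1 + p_2·(x_2/x_1)).
Numerically x_2/x_1 = 15.343678, so x_1* = 28/(4.75 + 12·15.343678) = 0.1482 and x_2* = 15.343678·0.1482 = 2.2747.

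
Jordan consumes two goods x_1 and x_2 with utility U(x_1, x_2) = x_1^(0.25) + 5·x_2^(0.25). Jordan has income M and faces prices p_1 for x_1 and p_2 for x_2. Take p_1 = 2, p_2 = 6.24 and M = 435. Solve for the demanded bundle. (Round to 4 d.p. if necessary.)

MRS = MU_x_1/MU_x_2 = (1/5)·(x_2/x_1)^(0.75). Set equal to p_1/p_2.
Solve for the ratio: x_2/x_1 = [5·p_1/p_2]^(4/3).
With the ratio pinned down, the budget gives x_1* = M/(p_1 + p_2·(x_2/x_1)) and x_2* = (x_2/x_1)·x_1*.
Numerically x_2/x_1 = 1.875371, so x_1* = 435/(2 + 6.24·1.875371) = 31.7465 and x_2* = 1.875371·31.7465 = 59.5364.

x_1* = 31.7465, x_2* = 59.5364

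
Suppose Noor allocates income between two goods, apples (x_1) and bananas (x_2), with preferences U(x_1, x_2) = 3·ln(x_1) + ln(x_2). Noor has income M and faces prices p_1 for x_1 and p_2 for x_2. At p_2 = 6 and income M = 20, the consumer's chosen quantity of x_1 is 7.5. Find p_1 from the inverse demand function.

MU_x_1/MU_x_2 = (3·x_2)/(x_1); tangency sets this equal to p_1/p_2.
Rearranging, p_2·x_2 = (1/3)·p_1·x_1. Substituting into the budget gives p_1·x_1·(1 + (1/3)) = M.
Demand: x_1*(p_1,p_2,M) = 0.75·M/p_1 and x_2* = 0.25·M/p_2.
Set x_1* = 7.5 in the demand function and solve for p_1: p_1 = 2.

p_1 = 2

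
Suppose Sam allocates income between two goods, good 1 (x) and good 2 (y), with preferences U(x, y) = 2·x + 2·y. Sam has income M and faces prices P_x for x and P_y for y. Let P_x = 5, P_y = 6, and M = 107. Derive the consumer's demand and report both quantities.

x* = 21.4, y* = 0

Linear utility — the consumer picks whichever good has higher MU/price: 2/5 = 0.4 vs 2/6 = 0.3333.
x gives more utility per dollar, so spend all income on x: x* = M/P_x, y* = 0.
Numerically: x* = 21.4, y* = 0.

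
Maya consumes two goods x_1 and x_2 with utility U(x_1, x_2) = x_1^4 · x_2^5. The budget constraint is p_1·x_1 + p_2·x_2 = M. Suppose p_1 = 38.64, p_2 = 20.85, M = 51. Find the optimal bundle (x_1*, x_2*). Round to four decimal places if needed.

MU_x_1/MU_x_2 = (4·x_2)/(5·x_1); tangency sets this equal to p_1/p_2.
So 4·p_2·x_2 = 5·p_1·x_1; combined with the budget, a share 4/9 of income goes to x_1.
Demand: x_1*(p_1,p_2,M) = 4/9·M/p_1 and x_2* = 5/9·M/p_2.
At p_1=38.64, p_2=20.85, M=51: x_1* = 4/9·51/38.64 = 0.5866, x_2* = 1.3589.

x_1* = 0.5866, x_2* = 1.3589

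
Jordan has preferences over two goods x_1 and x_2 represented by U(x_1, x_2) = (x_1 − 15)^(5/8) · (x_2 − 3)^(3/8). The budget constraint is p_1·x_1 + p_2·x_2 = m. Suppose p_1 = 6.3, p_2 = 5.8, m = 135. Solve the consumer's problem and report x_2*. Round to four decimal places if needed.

Let x_1' = x_1−15, x_2' = x_2−3. MRS = (5/3)·x_2'/x_1' = p_1/p_2.
After buying the subsistence bundle (15, 3), a share 0.625 of the remaining income goes to x_1: x_1* = 15 + 0.625·(m − 15p_1 − 3p_2)/p_1.
Discretionary income = 135 − 15·6.3 − 3·5.8 = 23.1; x_2* = 3 + 0.375·23.1/5.8 = 4.4935.

x_2* = 4.4935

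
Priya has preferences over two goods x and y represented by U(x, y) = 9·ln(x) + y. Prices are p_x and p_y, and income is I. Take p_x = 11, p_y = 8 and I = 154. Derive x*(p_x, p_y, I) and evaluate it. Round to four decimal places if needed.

MU_x = 9/x, MU_y = 1. Tangency: 9/x = p_x/p_y.
So x*(p_x,p_y) = 9·p_y/p_x, independent of income; and y* = (I − 9·p_y)/p_y.
At the given prices: x* = 9·8/11 = 6.5455.

x* = 6.5455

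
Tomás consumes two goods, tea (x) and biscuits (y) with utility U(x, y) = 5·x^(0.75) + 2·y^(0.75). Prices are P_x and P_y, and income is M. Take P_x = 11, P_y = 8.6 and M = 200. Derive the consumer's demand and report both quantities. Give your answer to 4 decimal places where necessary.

x* = 17.2573, y* = 1.1825

MU_x ∝ 5·x^(-0.25), MU_y ∝ 2·y^(-0.25), so MRS = (5/2)·(y/x)^(0.25) = P_x/P_y.
Hence y/x = ((2/5)·P_x/P_y)^(1/(0.25)), i.e. raised to the 4 power.
With the ratio pinned down, the budget gives x* = M/(P_x + P_y·(y/x)) and y* = (y/x)·x*.
Numerically y/x = 0.06852, so x* = 200/(11 + 8.6·0.06852) = 17.2573 and y* = 0.06852·17.2573 = 1.1825.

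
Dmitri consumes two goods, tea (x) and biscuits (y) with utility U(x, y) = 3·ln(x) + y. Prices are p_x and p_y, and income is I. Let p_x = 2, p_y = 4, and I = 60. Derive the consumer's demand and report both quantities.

MU_x = 3/x, MU_y = 1. Tangency: 3/x = p_x/p_y.
So x*(p_x,p_y) = 3·p_y/p_x, independent of income; and y* = (I − 3·p_y)/p_y.
At the given prices: x* = 3·4/2 = 6, and y* = 12.

x* = 6, y* = 12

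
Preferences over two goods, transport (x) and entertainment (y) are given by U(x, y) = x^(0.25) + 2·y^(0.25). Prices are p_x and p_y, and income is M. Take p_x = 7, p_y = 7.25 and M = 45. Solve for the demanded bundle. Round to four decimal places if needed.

Substitute y = (y/x)·x into the budget: x* = M/(p_x + p_y·(y/x)).
Numerically y/x = 2.404658, so x* = 45/(7 + 7.25·2.404658) = 1.8417 and y* = 2.404658·1.8417 = 4.4287.

x* = 1.8417, y* = 4.4287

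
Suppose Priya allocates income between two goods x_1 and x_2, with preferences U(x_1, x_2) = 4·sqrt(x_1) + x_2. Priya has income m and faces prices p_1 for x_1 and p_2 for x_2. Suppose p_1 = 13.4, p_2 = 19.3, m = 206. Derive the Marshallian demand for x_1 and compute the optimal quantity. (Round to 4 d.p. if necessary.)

Plugging in: x_1* = (2·19.3/13.4)² = 8.2978.

x_1* = 8.2978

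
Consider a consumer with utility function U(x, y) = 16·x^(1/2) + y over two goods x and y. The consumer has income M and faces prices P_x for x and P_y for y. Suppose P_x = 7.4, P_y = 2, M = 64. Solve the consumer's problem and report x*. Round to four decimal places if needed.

Solve: √x = 8·P_y/P_x, so x*(P_x,P_y) = (8·P_y/P_x)², and y* = (M − P_x·x*)/P_y.
Plugging in: x* = (8·2/7.4)² = 4.6749.

x* = 4.6749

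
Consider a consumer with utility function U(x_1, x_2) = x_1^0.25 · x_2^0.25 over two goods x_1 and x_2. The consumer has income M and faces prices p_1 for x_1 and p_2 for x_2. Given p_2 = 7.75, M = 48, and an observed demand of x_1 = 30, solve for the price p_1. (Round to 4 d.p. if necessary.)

p_1 = 0.8

Tangency: MRS = x_2/x_1 = p_1/p_2.
Rearranging, p_2·x_2 = p_1·x_1. Substituting into the budget gives p_1·x_1·(1 + 1) = M.
Demand: x_1*(p_1,p_2,M) = 0.5·M/p_1 and x_2* = 0.5·M/p_2.
Set x_1* = 30 in the demand function and solve for p_1: p_1 = 0.8.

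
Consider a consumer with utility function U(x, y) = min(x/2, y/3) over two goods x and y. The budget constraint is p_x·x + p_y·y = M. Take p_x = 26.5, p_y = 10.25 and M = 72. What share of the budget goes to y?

Leontief preferences: the optimum is at the kink where x/2 = y/3, i.e. y = (3/2)·x.
Budget: p_x·x + p_y·(3/2)·x = M, so (2·p_x + 3·p_y)·x = 2·M.
Demand: x*(p_x,p_y,M) = 2·M/(2·p_x + 3·p_y), y* = 3·M/(2·p_x + 3·p_y).
Here 2·26.5 + 3·10.25 = 83.75, giving x* = 1.7194 and y* = 2.5791.
Expenditure on y: 10.25·2.5791 = 26.4358; share = 0.3672.

share on y = 0.3672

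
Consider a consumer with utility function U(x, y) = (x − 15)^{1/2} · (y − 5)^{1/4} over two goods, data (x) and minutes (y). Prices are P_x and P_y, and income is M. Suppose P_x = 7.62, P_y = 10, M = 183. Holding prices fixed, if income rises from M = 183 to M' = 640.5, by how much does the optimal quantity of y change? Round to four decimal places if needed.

Let x' = x−15, y' = y−5. MRS = 2·y'/x' = P_x/P_y.
After buying the subsistence bundle (15, 5), a share 2/3 of the remaining income goes to x: x* = 15 + 2/3·(M − 15P_x − 5P_y)/P_x.
Discretionary income = 183 − 15·7.62 − 5·10 = 18.7; y* = 5 + 1/3·18.7/10 = 5.6233.
At M' = 640.5: y* = 20.8733. Change: 20.8733 − 5.6233 = 15.25.

Δy* = 15.25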